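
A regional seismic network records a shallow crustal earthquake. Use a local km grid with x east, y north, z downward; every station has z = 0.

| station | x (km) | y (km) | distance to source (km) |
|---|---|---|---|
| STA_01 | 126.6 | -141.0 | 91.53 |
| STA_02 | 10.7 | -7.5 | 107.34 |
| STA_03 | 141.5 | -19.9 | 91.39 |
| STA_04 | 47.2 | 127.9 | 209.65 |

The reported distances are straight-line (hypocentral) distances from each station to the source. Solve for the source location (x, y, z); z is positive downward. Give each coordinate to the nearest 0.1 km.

Each station gives a sphere (x−x_i)² + (y−y_i)² + z² = d_i² (stations at z=0).
Subtracting the STA_01 sphere from STA_02 and STA_03: z² cancels, leaving linear equations in x and y:
-231.8 x + 267.0 y = -38881.95
29.8 x + 242.2 y = -15464.69
Solving: x ≈ 82.500, y ≈ -74.002 km (keep extra digits for the depth step; rounded: 82.5, -74.0).
Then from the STA_01 sphere: z² = 91.53² − (x − 126.6)² − (y + 141.0)² with x = 82.500, y = -74.002, so z ≈ 44.093 ≈ 44.1 km.
Check against STA_04 (with the unrounded solution): distance 209.65 ≈ 209.65 km. ✓

x ≈ 82.5 km, y ≈ -74.0 km, depth ≈ 44.1 km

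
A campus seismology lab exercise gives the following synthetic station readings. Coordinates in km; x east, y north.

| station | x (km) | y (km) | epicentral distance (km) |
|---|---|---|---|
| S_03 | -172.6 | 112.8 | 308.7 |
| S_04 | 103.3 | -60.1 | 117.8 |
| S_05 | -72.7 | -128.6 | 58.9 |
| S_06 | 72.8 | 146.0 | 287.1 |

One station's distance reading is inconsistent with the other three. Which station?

S_05

Solve using three stations at a time. Using S_03, S_04, S_06 (subtract circle equations pairwise → linear system) gives (x, y) ≈ (12.0, -134.6).
Distances from that point to each station vs reported:
  S_03: calculated 308.7 vs reported 308.7 → residual 0.0 km
  S_04: calculated 117.8 vs reported 117.8 → residual 0.0 km
  S_05: calculated 84.9 vs reported 58.9 → residual 26.0 km
  S_06: calculated 287.1 vs reported 287.1 → residual 0.0 km
S_03, S_04, S_06 are mutually consistent (residuals ≈ 0); S_05 is off by 26.0 km.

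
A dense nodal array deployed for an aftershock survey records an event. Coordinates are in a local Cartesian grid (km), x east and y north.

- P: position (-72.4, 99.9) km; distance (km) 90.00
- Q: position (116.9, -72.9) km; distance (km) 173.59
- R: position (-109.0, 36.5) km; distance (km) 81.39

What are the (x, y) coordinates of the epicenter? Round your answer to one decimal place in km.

Circle about each station: (x + 72.4)² + (y − 99.9)² = 90.00²; (x − 116.9)² + (y + 72.9)² = 173.59²; (x + 109.0)² + (y − 36.5)² = 81.39².
Subtracting the P equation from the Q and R equations removes the quadratic terms:
378.6 x − 345.6 y = -18275.24
-73.2 x − 126.8 y = -532.85
Solving the 2×2 system: x ≈ -29.1, y ≈ 21.0 km.

(-29.1, 21.0)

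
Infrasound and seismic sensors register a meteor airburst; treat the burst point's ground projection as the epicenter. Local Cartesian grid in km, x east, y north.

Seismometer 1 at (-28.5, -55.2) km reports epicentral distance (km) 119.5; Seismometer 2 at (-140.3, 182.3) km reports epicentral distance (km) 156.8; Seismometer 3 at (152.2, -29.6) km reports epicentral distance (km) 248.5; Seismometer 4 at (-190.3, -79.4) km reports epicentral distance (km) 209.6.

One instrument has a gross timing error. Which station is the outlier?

Solve using three stations at a time. Using Seismometer 1, Seismometer 2, Seismometer 4 (subtract circle equations pairwise → linear system) gives (x, y) ≈ (-37.4, 64.0).
Distances from that point to each station vs reported:
  Seismometer 1: calculated 119.5 vs reported 119.5 → residual 0.0 km
  Seismometer 2: calculated 156.8 vs reported 156.8 → residual 0.0 km
  Seismometer 3: calculated 211.4 vs reported 248.5 → residual 37.1 km
  Seismometer 4: calculated 209.6 vs reported 209.6 → residual 0.0 km
Seismometer 1, Seismometer 2, Seismometer 4 are mutually consistent (residuals ≈ 0); Seismometer 3 is off by 37.1 km.

Seismometer 3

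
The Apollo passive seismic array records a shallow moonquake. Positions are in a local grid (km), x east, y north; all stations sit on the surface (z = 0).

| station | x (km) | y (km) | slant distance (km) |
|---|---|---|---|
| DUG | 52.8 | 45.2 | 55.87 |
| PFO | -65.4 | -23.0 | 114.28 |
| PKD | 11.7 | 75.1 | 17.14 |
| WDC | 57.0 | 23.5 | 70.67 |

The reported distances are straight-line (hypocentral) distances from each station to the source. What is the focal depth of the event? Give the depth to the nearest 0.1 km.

Each station gives a sphere (x−x_i)² + (y−y_i)² + z² = d_i² (stations at z=0).
Subtracting the DUG sphere from PFO and PKD: z² cancels, leaving linear equations in x and y:
-236.4 x − 136.4 y = -9963.18
-82.2 x + 59.8 y = 3773.70
Solving: x ≈ 3.198, y ≈ 67.501 km (keep extra digits for the depth step; rounded: 3.2, 67.5).
Then from the DUG sphere: z² = 55.87² − (x − 52.8)² − (y − 45.2)² with x = 3.198, y = 67.501, so z ≈ 12.797 ≈ 12.8 km.

depth ≈ 12.8 km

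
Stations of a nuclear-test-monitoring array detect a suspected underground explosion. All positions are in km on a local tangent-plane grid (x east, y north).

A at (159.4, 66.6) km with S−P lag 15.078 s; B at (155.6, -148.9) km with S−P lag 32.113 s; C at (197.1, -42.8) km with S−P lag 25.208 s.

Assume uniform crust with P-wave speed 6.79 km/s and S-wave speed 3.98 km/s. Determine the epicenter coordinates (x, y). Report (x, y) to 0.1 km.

Distance from S−P lag: d = Δt · v_P v_S / (v_P − v_S) = Δt · (6.79·3.98)/(6.79−3.98) ≈ 9.6172·Δt.
So d_A = 145.01, d_B = 308.84, d_C = 242.43 km.
Circle about each station: (x − 159.4)² + (y − 66.6)² = 145.01²; (x − 155.6)² + (y + 148.9)² = 308.84²; (x − 197.1)² + (y + 42.8)² = 242.43².
Subtracting pairs of circle equations eliminates x²+y² and gives linear equations (the radical axes):
-7.6 x − 431.0 y = -57815.60
75.4 x − 218.8 y = -26908.07
Solving the 2×2 system: x ≈ 30.8, y ≈ 133.6 km.

(30.8, 133.6)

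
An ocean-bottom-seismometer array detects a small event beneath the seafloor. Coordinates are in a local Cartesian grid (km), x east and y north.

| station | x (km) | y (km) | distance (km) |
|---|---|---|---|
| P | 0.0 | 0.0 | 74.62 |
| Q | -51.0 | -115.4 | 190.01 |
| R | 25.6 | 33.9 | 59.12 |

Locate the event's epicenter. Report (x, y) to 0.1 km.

x ≈ -19.6 km, y ≈ 72.0 km

Circle about each station: x² + y² = 74.62²; (x + 51.0)² + (y + 115.4)² = 190.01²; (x − 25.6)² + (y − 33.9)² = 59.12².
Subtracting the P equation from the Q and R equations removes the quadratic terms:
-102.0 x − 230.8 y = -14617.50
51.2 x + 67.8 y = 3877.54
Solving the 2×2 system: x ≈ -19.6, y ≈ 72.0 km.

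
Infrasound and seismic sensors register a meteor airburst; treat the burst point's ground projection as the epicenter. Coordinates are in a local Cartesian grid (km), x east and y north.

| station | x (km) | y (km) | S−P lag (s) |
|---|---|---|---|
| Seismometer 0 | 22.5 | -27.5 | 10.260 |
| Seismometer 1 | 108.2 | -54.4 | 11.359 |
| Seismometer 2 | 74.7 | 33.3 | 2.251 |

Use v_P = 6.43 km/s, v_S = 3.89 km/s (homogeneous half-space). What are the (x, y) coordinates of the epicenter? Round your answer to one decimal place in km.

81.8 km east, 54.3 km north

Distance from S−P lag: d = Δt · v_P v_S / (v_P − v_S) = Δt · (6.43·3.89)/(6.43−3.89) ≈ 9.8475·Δt.
So d_Seismometer 0 = 101.04, d_Seismometer 1 = 111.86, d_Seismometer 2 = 22.17 km.
Circle about each station: (x − 22.5)² + (y + 27.5)² = 101.04²; (x − 108.2)² + (y + 54.4)² = 111.86²; (x − 74.7)² + (y − 33.3)² = 22.17².
Subtracting the Seismometer 0 equation from the Seismometer 1 and Seismometer 2 equations removes the quadratic terms:
171.4 x − 53.8 y = 11100.52
104.4 x + 121.6 y = 15144.05
Solving the 2×2 system: x ≈ 81.8, y ≈ 54.3 km.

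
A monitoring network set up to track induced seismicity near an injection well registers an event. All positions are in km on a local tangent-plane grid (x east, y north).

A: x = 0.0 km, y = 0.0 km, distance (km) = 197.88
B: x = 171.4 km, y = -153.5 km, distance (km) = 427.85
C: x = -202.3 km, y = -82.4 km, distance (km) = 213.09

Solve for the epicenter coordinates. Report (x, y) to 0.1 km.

Circle about each station: x² + y² = 197.88²; (x − 171.4)² + (y + 153.5)² = 427.85²; (x + 202.3)² + (y + 82.4)² = 213.09².
Subtracting pairs of circle equations eliminates x²+y² and gives linear equations (the radical axes):
342.8 x − 307.0 y = -90958.92
-404.6 x − 164.8 y = 41464.20
Solving the 2×2 system: x ≈ -153.4, y ≈ 125.0 km.

x ≈ -153.4 km, y ≈ 125.0 km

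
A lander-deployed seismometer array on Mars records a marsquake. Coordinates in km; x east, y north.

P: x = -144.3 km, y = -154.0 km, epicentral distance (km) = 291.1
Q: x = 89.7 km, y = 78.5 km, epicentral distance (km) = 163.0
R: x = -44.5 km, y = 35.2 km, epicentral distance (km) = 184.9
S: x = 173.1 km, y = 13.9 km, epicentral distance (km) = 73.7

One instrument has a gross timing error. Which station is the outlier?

Solve using three stations at a time. Using P, R, S (subtract circle equations pairwise → linear system) gives (x, y) ≈ (124.0, -41.0).
Distances from that point to each station vs reported:
  P: calculated 291.1 vs reported 291.1 → residual 0.0 km
  Q: calculated 124.3 vs reported 163.0 → residual 38.7 km
  R: calculated 184.9 vs reported 184.9 → residual 0.0 km
  S: calculated 73.7 vs reported 73.7 → residual 0.0 km
P, R, S are mutually consistent (residuals ≈ 0); Q is off by 38.7 km.

Q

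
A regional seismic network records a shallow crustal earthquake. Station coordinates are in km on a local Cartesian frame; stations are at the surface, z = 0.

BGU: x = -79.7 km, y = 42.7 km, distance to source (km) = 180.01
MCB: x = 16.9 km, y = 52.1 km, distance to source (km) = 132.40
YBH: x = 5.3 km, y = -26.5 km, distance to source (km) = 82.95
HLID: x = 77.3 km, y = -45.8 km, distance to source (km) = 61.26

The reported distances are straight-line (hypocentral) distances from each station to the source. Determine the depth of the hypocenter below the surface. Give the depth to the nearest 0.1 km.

depth ≈ 55.3 km

Each station gives a sphere (x−x_i)² + (y−y_i)² + z² = d_i² (stations at z=0).
Subtracting the BGU sphere from MCB and YBH: z² cancels, leaving linear equations in x and y:
193.2 x + 18.8 y = 9698.48
170.0 x − 138.4 y = 18077.86
Solving: x ≈ 56.193, y ≈ -61.597 km (keep extra digits for the depth step; rounded: 56.2, -61.6).
Then from the BGU sphere: z² = 180.01² − (x + 79.7)² − (y − 42.7)² with x = 56.193, y = -61.597, so z ≈ 55.307 ≈ 55.3 km.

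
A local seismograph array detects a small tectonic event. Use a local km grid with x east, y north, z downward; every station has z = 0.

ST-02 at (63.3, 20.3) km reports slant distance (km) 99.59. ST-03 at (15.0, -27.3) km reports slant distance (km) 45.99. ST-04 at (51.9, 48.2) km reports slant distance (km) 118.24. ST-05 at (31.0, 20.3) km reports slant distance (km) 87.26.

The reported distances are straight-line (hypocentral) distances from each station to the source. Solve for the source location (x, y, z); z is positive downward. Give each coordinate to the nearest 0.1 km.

Each station gives a sphere (x−x_i)² + (y−y_i)² + z² = d_i² (stations at z=0).
Subtracting the ST-02 sphere from ST-03 and ST-04: z² cancels, leaving linear equations in x and y:
-96.6 x − 95.2 y = 4354.40
-22.8 x + 55.8 y = -3464.66
Solving: x ≈ 11.488, y ≈ -57.397 km (keep extra digits for the depth step; rounded: 11.5, -57.4).
Then from the ST-02 sphere: z² = 99.59² − (x − 63.3)² − (y − 20.3)² with x = 11.488, y = -57.397, so z ≈ 34.596 ≈ 34.6 km.

(11.5, -57.4, 34.6)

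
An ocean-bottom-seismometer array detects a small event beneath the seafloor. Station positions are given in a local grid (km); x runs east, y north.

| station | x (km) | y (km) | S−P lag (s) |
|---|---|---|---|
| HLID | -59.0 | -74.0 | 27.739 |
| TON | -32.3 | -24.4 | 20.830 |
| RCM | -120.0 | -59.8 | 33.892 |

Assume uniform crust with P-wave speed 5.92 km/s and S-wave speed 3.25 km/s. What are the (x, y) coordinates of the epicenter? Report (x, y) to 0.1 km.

(98.8, 48.7)

Distance from S−P lag: d = Δt · v_P v_S / (v_P − v_S) = Δt · (5.92·3.25)/(5.92−3.25) ≈ 7.2060·Δt.
So d_HLID = 199.89, d_TON = 150.10, d_RCM = 244.23 km.
Circle about each station: (x + 59.0)² + (y + 74.0)² = 199.89²; (x + 32.3)² + (y + 24.4)² = 150.10²; (x + 120.0)² + (y + 59.8)² = 244.23².
Subtracting pairs of circle equations eliminates x²+y² and gives linear equations (the radical axes):
53.4 x + 99.2 y = 10107.65
-122.0 x + 28.4 y = -10673.24
Solving the 2×2 system: x ≈ 98.8, y ≈ 48.7 km.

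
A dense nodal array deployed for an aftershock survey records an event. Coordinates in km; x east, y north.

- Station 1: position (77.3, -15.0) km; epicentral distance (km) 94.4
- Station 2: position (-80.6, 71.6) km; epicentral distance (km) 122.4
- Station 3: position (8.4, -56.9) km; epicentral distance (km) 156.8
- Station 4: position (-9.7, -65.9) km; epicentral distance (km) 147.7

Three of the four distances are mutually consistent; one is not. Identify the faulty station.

Solve using three stations at a time. Using Station 1, Station 2, Station 4 (subtract circle equations pairwise → linear system) gives (x, y) ≈ (41.8, 72.6).
Distances from that point to each station vs reported:
  Station 1: calculated 94.5 vs reported 94.4 → residual 0.1 km
  Station 2: calculated 122.4 vs reported 122.4 → residual 0.0 km
  Station 3: calculated 133.7 vs reported 156.8 → residual 23.1 km
  Station 4: calculated 147.7 vs reported 147.7 → residual 0.0 km
Station 1, Station 2, Station 4 are mutually consistent (residuals ≈ 0); Station 3 is off by 23.1 km.

Station 3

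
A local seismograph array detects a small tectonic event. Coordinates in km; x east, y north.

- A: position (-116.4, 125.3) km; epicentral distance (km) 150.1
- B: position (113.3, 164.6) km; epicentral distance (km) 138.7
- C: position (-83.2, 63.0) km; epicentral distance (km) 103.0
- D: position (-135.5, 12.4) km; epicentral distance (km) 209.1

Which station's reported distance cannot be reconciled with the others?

Solve using three stations at a time. Using A, B, C (subtract circle equations pairwise → linear system) gives (x, y) ≈ (19.8, 62.2).
Distances from that point to each station vs reported:
  A: calculated 150.1 vs reported 150.1 → residual 0.0 km
  B: calculated 138.7 vs reported 138.7 → residual 0.0 km
  C: calculated 103.0 vs reported 103.0 → residual 0.0 km
  D: calculated 163.1 vs reported 209.1 → residual 46.0 km
A, B, C are mutually consistent (residuals ≈ 0); D is off by 46.0 km.

D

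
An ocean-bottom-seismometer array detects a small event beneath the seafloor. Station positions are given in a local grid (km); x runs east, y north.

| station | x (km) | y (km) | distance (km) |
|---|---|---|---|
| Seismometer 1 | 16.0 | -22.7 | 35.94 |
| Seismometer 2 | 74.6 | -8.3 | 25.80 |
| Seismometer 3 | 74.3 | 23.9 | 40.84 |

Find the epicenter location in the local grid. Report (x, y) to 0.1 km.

Circle about each station: (x − 16.0)² + (y + 22.7)² = 35.94²; (x − 74.6)² + (y + 8.3)² = 25.80²; (x − 74.3)² + (y − 23.9)² = 40.84².
Subtracting pairs of circle equations eliminates x²+y² and gives linear equations (the radical axes):
117.2 x + 28.8 y = 5488.80
116.6 x + 93.2 y = 4944.19
Solving the 2×2 system: x ≈ 48.8, y ≈ -8.0 km.

(48.8, -8.0)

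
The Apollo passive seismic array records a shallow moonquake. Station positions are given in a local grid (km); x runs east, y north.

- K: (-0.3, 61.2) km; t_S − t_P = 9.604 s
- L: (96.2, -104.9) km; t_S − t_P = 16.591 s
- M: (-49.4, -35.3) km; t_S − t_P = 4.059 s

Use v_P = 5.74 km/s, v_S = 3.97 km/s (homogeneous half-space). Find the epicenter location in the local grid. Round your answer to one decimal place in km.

x ≈ -97.6 km, y ≈ -15.1 km

Distance from S−P lag: d = Δt · v_P v_S / (v_P − v_S) = Δt · (5.74·3.97)/(5.74−3.97) ≈ 12.8745·Δt.
So d_K = 123.65, d_L = 213.60, d_M = 52.26 km.
Circle about each station: (x + 0.3)² + (y − 61.2)² = 123.65²; (x − 96.2)² + (y + 104.9)² = 213.60²; (x + 49.4)² + (y + 35.3)² = 52.26².
Subtracting pairs of circle equations eliminates x²+y² and gives linear equations (the radical axes):
193.0 x − 332.2 y = -13822.72
-98.2 x − 193.0 y = 12499.13
Solving the 2×2 system: x ≈ -97.6, y ≈ -15.1 km.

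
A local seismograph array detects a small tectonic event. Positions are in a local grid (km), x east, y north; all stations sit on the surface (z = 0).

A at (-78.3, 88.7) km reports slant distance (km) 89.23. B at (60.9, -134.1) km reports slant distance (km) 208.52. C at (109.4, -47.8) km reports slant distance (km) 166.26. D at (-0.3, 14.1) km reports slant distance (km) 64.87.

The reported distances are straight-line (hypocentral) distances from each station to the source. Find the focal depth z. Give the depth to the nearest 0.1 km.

Each station gives a sphere (x−x_i)² + (y−y_i)² + z² = d_i² (stations at z=0).
Subtracting the A sphere from B and C: z² cancels, leaving linear equations in x and y:
278.4 x − 445.6 y = -27825.56
375.4 x − 273.0 y = -19425.77
Solving: x ≈ -11.610, y ≈ 55.191 km (keep extra digits for the depth step; rounded: -11.6, 55.2).
Then from the A sphere: z² = 89.23² − (x + 78.3)² − (y − 88.7)² with x = -11.610, y = 55.191, so z ≈ 48.904 ≈ 48.9 km.
Check against D (with the unrounded solution): distance 64.87 ≈ 64.87 km. ✓

48.9 km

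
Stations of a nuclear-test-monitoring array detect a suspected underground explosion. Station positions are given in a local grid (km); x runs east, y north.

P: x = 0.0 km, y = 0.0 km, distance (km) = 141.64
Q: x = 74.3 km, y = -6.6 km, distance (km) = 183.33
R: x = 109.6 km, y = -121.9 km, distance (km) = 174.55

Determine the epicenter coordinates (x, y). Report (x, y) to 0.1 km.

x ≈ -64.9 km, y ≈ -125.9 km

Circle about each station: x² + y² = 141.64²; (x − 74.3)² + (y + 6.6)² = 183.33²; (x − 109.6)² + (y + 121.9)² = 174.55².
Subtracting the P equation from the Q and R equations removes the quadratic terms:
148.6 x − 13.2 y = -7983.95
219.2 x − 243.8 y = 16465.96
Solving the 2×2 system: x ≈ -64.9, y ≈ -125.9 km.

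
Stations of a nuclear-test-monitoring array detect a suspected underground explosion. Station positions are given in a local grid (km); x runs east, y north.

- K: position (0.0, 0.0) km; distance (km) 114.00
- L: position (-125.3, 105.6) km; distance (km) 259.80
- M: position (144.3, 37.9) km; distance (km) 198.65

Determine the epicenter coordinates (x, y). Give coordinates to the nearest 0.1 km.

(15.1, -113.0)

Circle about each station: x² + y² = 114.00²; (x + 125.3)² + (y − 105.6)² = 259.80²; (x − 144.3)² + (y − 37.9)² = 198.65².
Subtracting pairs of circle equations eliminates x²+y² and gives linear equations (the radical axes):
-250.6 x + 211.2 y = -27648.59
288.6 x + 75.8 y = -4206.92
Solving the 2×2 system: x ≈ 15.1, y ≈ -113.0 km.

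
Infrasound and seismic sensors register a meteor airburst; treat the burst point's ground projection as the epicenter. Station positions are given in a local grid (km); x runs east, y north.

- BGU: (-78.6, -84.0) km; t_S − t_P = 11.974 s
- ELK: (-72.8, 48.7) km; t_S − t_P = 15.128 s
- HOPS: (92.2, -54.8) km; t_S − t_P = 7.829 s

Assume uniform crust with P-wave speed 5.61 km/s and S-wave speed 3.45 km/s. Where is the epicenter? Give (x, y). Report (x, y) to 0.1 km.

(22.4, -47.8)

Distance from S−P lag: d = Δt · v_P v_S / (v_P − v_S) = Δt · (5.61·3.45)/(5.61−3.45) ≈ 8.9604·Δt.
So d_BGU = 107.29, d_ELK = 135.55, d_HOPS = 70.15 km.
Circle about each station: (x + 78.6)² + (y + 84.0)² = 107.29²; (x + 72.8)² + (y − 48.7)² = 135.55²; (x − 92.2)² + (y + 54.8)² = 70.15².
Subtracting the BGU equation from the ELK and HOPS equations removes the quadratic terms:
11.6 x + 265.4 y = -12425.09
341.6 x + 58.4 y = 4860.04
Solving the 2×2 system: x ≈ 22.4, y ≈ -47.8 km.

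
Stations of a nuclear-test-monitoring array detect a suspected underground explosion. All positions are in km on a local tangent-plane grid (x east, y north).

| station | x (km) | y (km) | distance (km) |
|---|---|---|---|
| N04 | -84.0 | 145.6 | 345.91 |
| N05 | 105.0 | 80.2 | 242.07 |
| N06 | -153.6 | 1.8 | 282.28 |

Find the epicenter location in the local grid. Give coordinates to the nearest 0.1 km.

77.5 km east, -160.3 km north

Circle about each station: (x + 84.0)² + (y − 145.6)² = 345.91²; (x − 105.0)² + (y − 80.2)² = 242.07²; (x + 153.6)² + (y − 1.8)² = 282.28².
Subtracting the N04 equation from the N05 and N06 equations removes the quadratic terms:
378.0 x − 130.8 y = 50257.52
-139.2 x − 287.6 y = 35312.57
Solving the 2×2 system: x ≈ 77.5, y ≈ -160.3 km.
Check against N04 (with the unrounded x, y): √((x + 84.0)²+(y − 145.6)²) = 345.90 ≈ 345.91 km. ✓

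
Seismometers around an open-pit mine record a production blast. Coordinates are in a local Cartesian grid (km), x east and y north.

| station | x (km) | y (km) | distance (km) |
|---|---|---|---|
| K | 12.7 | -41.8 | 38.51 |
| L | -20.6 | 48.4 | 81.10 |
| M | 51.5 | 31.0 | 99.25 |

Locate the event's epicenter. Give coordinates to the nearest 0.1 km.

Circle about each station: (x − 12.7)² + (y + 41.8)² = 38.51²; (x + 20.6)² + (y − 48.4)² = 81.10²; (x − 51.5)² + (y − 31.0)² = 99.25².
Subtracting pairs of circle equations eliminates x²+y² and gives linear equations (the radical axes):
-66.6 x + 180.4 y = -4235.80
77.6 x + 145.6 y = -6662.82
Solving the 2×2 system: x ≈ -24.7, y ≈ -32.6 km.

x ≈ -24.7 km, y ≈ -32.6 km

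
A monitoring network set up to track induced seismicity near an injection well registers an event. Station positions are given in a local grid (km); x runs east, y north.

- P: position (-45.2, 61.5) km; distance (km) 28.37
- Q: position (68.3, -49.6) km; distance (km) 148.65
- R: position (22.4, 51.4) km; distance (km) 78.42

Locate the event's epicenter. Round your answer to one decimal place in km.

x ≈ -54.2 km, y ≈ 34.6 km

Circle about each station: (x + 45.2)² + (y − 61.5)² = 28.37²; (x − 68.3)² + (y + 49.6)² = 148.65²; (x − 22.4)² + (y − 51.4)² = 78.42².
Subtracting the P equation from the Q and R equations removes the quadratic terms:
227.0 x − 222.2 y = -19992.21
135.2 x − 20.2 y = -8026.41
Solving the 2×2 system: x ≈ -54.2, y ≈ 34.6 km.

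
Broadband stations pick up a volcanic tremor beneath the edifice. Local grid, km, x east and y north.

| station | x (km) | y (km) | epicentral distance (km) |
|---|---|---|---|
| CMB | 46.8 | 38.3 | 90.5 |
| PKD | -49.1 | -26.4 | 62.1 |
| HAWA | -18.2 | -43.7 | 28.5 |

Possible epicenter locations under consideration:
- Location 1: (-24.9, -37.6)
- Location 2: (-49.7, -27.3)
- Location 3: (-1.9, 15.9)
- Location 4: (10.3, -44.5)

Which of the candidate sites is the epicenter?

For each candidate, compare |candidate − station| to the reported distance:
Location 1: residuals CMB 13.9, PKD 35.4, HAWA 19.4 → max 35.4 km
Location 2: residuals CMB 26.2, PKD 61.0, HAWA 7.0 → max 61.0 km
Location 3: residuals CMB 36.9, PKD 1.3, HAWA 33.3 → max 36.9 km
Location 4: residuals CMB 0.0, PKD 0.0, HAWA 0.0 → max 0.0 km
Only Location 4 has all residuals ≈ 0.

Location 4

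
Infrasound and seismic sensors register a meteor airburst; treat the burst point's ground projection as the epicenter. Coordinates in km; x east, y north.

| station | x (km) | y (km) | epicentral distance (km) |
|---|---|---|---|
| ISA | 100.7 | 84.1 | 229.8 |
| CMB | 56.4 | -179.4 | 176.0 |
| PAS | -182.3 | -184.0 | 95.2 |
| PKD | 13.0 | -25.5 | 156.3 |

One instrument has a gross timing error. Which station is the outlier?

Solve using three stations at a time. Using CMB, PAS, PKD (subtract circle equations pairwise → linear system) gives (x, y) ≈ (-110.0, -122.0).
Distances from that point to each station vs reported:
  ISA: calculated 294.7 vs reported 229.8 → residual 64.9 km
  CMB: calculated 176.0 vs reported 176.0 → residual 0.0 km
  PAS: calculated 95.3 vs reported 95.2 → residual 0.1 km
  PKD: calculated 156.3 vs reported 156.3 → residual 0.0 km
CMB, PAS, PKD are mutually consistent (residuals ≈ 0); ISA is off by 64.9 km.

ISA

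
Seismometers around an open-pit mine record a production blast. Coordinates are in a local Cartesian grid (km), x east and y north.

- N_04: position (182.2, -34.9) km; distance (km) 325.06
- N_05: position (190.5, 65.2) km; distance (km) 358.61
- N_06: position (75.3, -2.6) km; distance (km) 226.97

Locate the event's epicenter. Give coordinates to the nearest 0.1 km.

-140.7 km east, -72.3 km north

Circle about each station: (x − 182.2)² + (y + 34.9)² = 325.06²; (x − 190.5)² + (y − 65.2)² = 358.61²; (x − 75.3)² + (y + 2.6)² = 226.97².
Subtracting the N_04 equation from the N_05 and N_06 equations removes the quadratic terms:
16.6 x + 200.2 y = -16810.69
-213.8 x + 64.6 y = 25410.62
Solving the 2×2 system: x ≈ -140.7, y ≈ -72.3 km.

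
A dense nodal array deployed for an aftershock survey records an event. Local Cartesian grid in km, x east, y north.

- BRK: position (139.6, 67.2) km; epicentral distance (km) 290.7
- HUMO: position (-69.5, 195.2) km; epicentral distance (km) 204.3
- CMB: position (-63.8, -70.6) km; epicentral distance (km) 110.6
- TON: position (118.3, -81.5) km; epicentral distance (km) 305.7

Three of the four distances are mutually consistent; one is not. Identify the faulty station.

Solve using three stations at a time. Using BRK, HUMO, CMB (subtract circle equations pairwise → linear system) gives (x, y) ≈ (-144.4, 5.1).
Distances from that point to each station vs reported:
  BRK: calculated 290.7 vs reported 290.7 → residual 0.0 km
  HUMO: calculated 204.3 vs reported 204.3 → residual 0.0 km
  CMB: calculated 110.6 vs reported 110.6 → residual 0.0 km
  TON: calculated 276.6 vs reported 305.7 → residual 29.1 km
BRK, HUMO, CMB are mutually consistent (residuals ≈ 0); TON is off by 29.1 km.

TON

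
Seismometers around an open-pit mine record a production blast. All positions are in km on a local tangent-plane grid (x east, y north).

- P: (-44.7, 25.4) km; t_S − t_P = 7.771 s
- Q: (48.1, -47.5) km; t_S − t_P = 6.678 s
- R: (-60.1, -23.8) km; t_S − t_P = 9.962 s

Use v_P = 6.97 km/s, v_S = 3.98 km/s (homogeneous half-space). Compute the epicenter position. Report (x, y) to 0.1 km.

Distance from S−P lag: d = Δt · v_P v_S / (v_P − v_S) = Δt · (6.97·3.98)/(6.97−3.98) ≈ 9.2778·Δt.
So d_P = 72.10, d_Q = 61.96, d_R = 92.43 km.
Circle about each station: (x + 44.7)² + (y − 25.4)² = 72.10²; (x − 48.1)² + (y + 47.5)² = 61.96²; (x + 60.1)² + (y + 23.8)² = 92.43².
Subtracting pairs of circle equations eliminates x²+y² and gives linear equations (the radical axes):
185.6 x − 145.8 y = 3285.98
-30.8 x − 98.4 y = -1809.69
Solving the 2×2 system: x ≈ 25.8, y ≈ 10.3 km.

25.8 km east, 10.3 km north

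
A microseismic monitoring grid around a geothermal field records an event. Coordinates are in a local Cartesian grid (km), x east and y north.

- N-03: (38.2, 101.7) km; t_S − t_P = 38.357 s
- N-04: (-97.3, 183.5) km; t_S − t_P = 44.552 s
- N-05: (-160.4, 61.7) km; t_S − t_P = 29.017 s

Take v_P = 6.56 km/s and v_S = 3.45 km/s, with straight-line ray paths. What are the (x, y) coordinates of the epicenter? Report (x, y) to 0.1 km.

Distance from S−P lag: d = Δt · v_P v_S / (v_P − v_S) = Δt · (6.56·3.45)/(6.56−3.45) ≈ 7.2772·Δt.
So d_N-03 = 279.13, d_N-04 = 324.21, d_N-05 = 211.16 km.
Circle about each station: (x − 38.2)² + (y − 101.7)² = 279.13²; (x + 97.3)² + (y − 183.5)² = 324.21²; (x + 160.4)² + (y − 61.7)² = 211.16².
Subtracting the N-03 equation from the N-04 and N-05 equations removes the quadratic terms:
-271.0 x + 163.6 y = 4138.84
-397.2 x − 80.0 y = 51057.93
Solving the 2×2 system: x ≈ -100.2, y ≈ -140.7 km.
Check against N-03 (with the unrounded x, y): √((x − 38.2)²+(y − 101.7)²) = 279.13 ≈ 279.13 km. ✓

x ≈ -100.2 km, y ≈ -140.7 km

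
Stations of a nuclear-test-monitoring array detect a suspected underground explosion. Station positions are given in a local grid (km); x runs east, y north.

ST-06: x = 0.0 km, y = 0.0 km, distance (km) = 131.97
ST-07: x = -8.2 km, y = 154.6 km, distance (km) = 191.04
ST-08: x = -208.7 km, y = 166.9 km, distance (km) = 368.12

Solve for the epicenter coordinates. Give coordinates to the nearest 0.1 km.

x ≈ 130.0 km, y ≈ 22.7 km

Circle about each station: x² + y² = 131.97²; (x + 8.2)² + (y − 154.6)² = 191.04²; (x + 208.7)² + (y − 166.9)² = 368.12².
Subtracting the ST-06 equation from the ST-07 and ST-08 equations removes the quadratic terms:
-16.4 x + 309.2 y = 4888.20
-417.4 x + 333.8 y = -46684.95
Solving the 2×2 system: x ≈ 130.0, y ≈ 22.7 km.
Check against ST-06 (with the unrounded x, y): √(x²+y²) = 131.97 ≈ 131.97 km. ✓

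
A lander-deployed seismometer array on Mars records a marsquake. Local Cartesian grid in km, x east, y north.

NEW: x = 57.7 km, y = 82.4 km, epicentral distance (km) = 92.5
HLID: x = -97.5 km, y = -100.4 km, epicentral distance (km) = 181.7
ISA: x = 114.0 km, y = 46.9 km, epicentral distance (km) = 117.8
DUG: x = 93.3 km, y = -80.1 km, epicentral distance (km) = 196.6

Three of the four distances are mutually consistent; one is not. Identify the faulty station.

Solve using three stations at a time. Using NEW, HLID, DUG (subtract circle equations pairwise → linear system) gives (x, y) ≈ (-33.9, 69.8).
Distances from that point to each station vs reported:
  NEW: calculated 92.5 vs reported 92.5 → residual 0.0 km
  HLID: calculated 181.7 vs reported 181.7 → residual 0.0 km
  ISA: calculated 149.7 vs reported 117.8 → residual 31.9 km
  DUG: calculated 196.6 vs reported 196.6 → residual 0.0 km
NEW, HLID, DUG are mutually consistent (residuals ≈ 0); ISA is off by 31.9 km.

ISA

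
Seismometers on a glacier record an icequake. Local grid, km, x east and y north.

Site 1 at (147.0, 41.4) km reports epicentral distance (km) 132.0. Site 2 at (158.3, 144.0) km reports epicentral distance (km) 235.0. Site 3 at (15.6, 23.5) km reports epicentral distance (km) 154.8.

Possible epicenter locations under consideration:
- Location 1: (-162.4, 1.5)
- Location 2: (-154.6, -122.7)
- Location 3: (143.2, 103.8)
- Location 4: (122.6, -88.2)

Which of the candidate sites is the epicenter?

For each candidate, compare |candidate − station| to the reported distance:
Location 1: residuals Site 1 180.0, Site 2 115.9, Site 3 24.6 → max 180.0 km
Location 2: residuals Site 1 211.4, Site 2 176.1, Site 3 69.6 → max 211.4 km
Location 3: residuals Site 1 69.5, Site 2 192.1, Site 3 4.0 → max 192.1 km
Location 4: residuals Site 1 0.1, Site 2 0.1, Site 3 0.1 → max 0.1 km
Only Location 4 has all residuals ≈ 0.

Location 4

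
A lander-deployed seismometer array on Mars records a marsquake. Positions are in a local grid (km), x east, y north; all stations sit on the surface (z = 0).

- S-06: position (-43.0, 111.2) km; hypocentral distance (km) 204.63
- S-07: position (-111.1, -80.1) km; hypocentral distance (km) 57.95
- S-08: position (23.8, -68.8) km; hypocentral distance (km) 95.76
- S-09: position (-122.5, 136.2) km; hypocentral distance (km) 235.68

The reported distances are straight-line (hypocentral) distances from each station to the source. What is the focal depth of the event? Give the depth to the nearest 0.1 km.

z ≈ 32.2 km

Each station gives a sphere (x−x_i)² + (y−y_i)² + z² = d_i² (stations at z=0).
Subtracting the S-06 sphere from S-07 and S-08: z² cancels, leaving linear equations in x and y:
-136.2 x − 382.6 y = 43060.01
133.6 x − 360.0 y = 23788.90
Solving: x ≈ -63.906, y ≈ -89.796 km (keep extra digits for the depth step; rounded: -63.9, -89.8).
Then from the S-06 sphere: z² = 204.63² − (x + 43.0)² − (y − 111.2)² with x = -63.906, y = -89.796, so z ≈ 32.202 ≈ 32.2 km.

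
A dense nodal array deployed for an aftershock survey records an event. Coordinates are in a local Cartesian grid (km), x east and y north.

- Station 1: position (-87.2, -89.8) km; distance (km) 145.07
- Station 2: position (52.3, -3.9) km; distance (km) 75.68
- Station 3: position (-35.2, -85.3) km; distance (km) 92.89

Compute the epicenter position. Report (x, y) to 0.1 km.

Circle about each station: (x + 87.2)² + (y + 89.8)² = 145.07²; (x − 52.3)² + (y + 3.9)² = 75.68²; (x + 35.2)² + (y + 85.3)² = 92.89².
Subtracting the Station 1 equation from the Station 2 and Station 3 equations removes the quadratic terms:
279.0 x + 171.8 y = 2400.46
104.0 x + 9.0 y = 5264.00
Solving the 2×2 system: x ≈ 57.5, y ≈ -79.4 km.

57.5 km east, -79.4 km north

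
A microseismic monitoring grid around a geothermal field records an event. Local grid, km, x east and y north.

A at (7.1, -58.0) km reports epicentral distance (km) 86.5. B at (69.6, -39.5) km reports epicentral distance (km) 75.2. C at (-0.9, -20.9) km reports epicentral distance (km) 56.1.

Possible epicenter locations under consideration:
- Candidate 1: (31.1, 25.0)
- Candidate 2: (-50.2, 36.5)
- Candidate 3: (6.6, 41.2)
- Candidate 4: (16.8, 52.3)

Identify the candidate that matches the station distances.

For each candidate, compare |candidate − station| to the reported distance:
Candidate 1: residuals A 0.1, B 0.1, C 0.1 → max 0.1 km
Candidate 2: residuals A 24.0, B 66.7, C 19.6 → max 66.7 km
Candidate 3: residuals A 12.7, B 27.2, C 6.5 → max 27.2 km
Candidate 4: residuals A 24.2, B 30.7, C 19.2 → max 30.7 km
Only Candidate 1 has all residuals ≈ 0.

Candidate 1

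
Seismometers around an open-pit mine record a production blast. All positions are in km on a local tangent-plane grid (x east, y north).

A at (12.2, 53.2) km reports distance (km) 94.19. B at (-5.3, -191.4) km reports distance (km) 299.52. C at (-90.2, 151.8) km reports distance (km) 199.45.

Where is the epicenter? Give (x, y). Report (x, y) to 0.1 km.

(99.2, 89.3)

Circle about each station: (x − 12.2)² + (y − 53.2)² = 94.19²; (x + 5.3)² + (y + 191.4)² = 299.52²; (x + 90.2)² + (y − 151.8)² = 199.45².
Subtracting the A equation from the B and C equations removes the quadratic terms:
-35.0 x − 489.2 y = -47157.50
-204.8 x + 197.2 y = -2708.35
Solving the 2×2 system: x ≈ 99.2, y ≈ 89.3 km.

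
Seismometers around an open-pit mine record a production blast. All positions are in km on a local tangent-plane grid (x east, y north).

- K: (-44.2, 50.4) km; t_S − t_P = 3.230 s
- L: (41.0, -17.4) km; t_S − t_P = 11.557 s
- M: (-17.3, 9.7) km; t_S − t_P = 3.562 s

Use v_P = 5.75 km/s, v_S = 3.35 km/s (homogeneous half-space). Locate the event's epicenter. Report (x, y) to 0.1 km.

x ≈ -41.7 km, y ≈ 24.6 km

Distance from S−P lag: d = Δt · v_P v_S / (v_P − v_S) = Δt · (5.75·3.35)/(5.75−3.35) ≈ 8.0260·Δt.
So d_K = 25.92, d_L = 92.76, d_M = 28.59 km.
Circle about each station: (x + 44.2)² + (y − 50.4)² = 25.92²; (x − 41.0)² + (y + 17.4)² = 92.76²; (x + 17.3)² + (y − 9.7)² = 28.59².
Subtracting the K equation from the L and M equations removes the quadratic terms:
170.4 x − 135.6 y = -10442.61
53.8 x − 81.4 y = -4245.96
Solving the 2×2 system: x ≈ -41.7, y ≈ 24.6 km.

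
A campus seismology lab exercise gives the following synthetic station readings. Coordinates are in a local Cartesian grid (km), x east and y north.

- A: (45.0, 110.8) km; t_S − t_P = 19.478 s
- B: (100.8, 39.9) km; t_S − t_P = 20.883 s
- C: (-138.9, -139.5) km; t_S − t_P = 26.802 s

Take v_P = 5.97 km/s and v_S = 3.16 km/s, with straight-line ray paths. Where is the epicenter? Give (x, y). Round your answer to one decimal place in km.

Distance from S−P lag: d = Δt · v_P v_S / (v_P − v_S) = Δt · (5.97·3.16)/(5.97−3.16) ≈ 6.7136·Δt.
So d_A = 130.77, d_B = 140.20, d_C = 179.94 km.
Circle about each station: (x − 45.0)² + (y − 110.8)² = 130.77²; (x − 100.8)² + (y − 39.9)² = 140.20²; (x + 138.9)² + (y + 139.5)² = 179.94².
Subtracting the A equation from the B and C equations removes the quadratic terms:
111.6 x − 141.8 y = -5104.24
-367.8 x − 500.6 y = 9174.21
Solving the 2×2 system: x ≈ -35.7, y ≈ 7.9 km.

(-35.7, 7.9)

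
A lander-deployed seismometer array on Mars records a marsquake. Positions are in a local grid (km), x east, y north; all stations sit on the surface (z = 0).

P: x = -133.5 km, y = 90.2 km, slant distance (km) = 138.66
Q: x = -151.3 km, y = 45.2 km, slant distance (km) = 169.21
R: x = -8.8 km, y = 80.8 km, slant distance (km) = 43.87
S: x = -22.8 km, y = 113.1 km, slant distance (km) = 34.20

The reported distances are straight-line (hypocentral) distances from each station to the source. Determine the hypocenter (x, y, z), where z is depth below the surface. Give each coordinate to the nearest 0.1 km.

x ≈ 0.5 km, y ≈ 115.7 km, depth ≈ 24.9 km

Each station gives a sphere (x−x_i)² + (y−y_i)² + z² = d_i² (stations at z=0).
Subtracting the P sphere from Q and R: z² cancels, leaving linear equations in x and y:
-35.6 x − 90.0 y = -10428.99
249.4 x − 18.8 y = -2050.19
Solving: x ≈ 0.500, y ≈ 115.680 km (keep extra digits for the depth step; rounded: 0.5, 115.7).
Then from the P sphere: z² = 138.66² − (x + 133.5)² − (y − 90.2)² with x = 0.500, y = 115.680, so z ≈ 24.927 ≈ 24.9 km.
Check against S (with the unrounded solution): distance 34.22 ≈ 34.20 km. ✓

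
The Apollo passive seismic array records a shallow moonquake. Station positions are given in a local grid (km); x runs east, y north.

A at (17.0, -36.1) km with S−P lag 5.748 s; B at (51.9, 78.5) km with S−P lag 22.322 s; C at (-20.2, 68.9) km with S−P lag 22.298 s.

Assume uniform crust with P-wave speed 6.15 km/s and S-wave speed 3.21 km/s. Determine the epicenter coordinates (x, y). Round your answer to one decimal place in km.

Distance from S−P lag: d = Δt · v_P v_S / (v_P − v_S) = Δt · (6.15·3.21)/(6.15−3.21) ≈ 6.7148·Δt.
So d_A = 38.60, d_B = 149.89, d_C = 149.73 km.
Circle about each station: (x − 17.0)² + (y + 36.1)² = 38.60²; (x − 51.9)² + (y − 78.5)² = 149.89²; (x + 20.2)² + (y − 68.9)² = 149.73².
Subtracting the A equation from the B and C equations removes the quadratic terms:
69.8 x + 229.2 y = -13713.40
-74.4 x + 210.0 y = -17366.07
Solving the 2×2 system: x ≈ 34.7, y ≈ -70.4 km.

x ≈ 34.7 km, y ≈ -70.4 km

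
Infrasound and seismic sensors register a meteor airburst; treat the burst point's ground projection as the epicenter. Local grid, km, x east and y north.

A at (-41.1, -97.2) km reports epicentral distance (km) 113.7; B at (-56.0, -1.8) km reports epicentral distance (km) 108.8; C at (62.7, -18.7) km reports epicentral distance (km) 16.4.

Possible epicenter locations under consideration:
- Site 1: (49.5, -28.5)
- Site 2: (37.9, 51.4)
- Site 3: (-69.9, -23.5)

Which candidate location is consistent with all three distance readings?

For each candidate, compare |candidate − station| to the reported distance:
Site 1: residuals A 0.0, B 0.0, C 0.0 → max 0.0 km
Site 2: residuals A 54.6, B 0.9, C 58.0 → max 58.0 km
Site 3: residuals A 34.6, B 83.0, C 116.3 → max 116.3 km
Only Site 1 has all residuals ≈ 0.

Site 1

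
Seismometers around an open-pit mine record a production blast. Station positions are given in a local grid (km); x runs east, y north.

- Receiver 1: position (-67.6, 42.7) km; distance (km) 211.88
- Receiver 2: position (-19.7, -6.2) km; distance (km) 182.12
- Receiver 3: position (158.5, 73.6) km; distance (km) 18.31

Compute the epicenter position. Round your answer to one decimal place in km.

Circle about each station: (x + 67.6)² + (y − 42.7)² = 211.88²; (x + 19.7)² + (y + 6.2)² = 182.12²; (x − 158.5)² + (y − 73.6)² = 18.31².
Subtracting pairs of circle equations eliminates x²+y² and gives linear equations (the radical axes):
95.8 x − 97.8 y = 5758.92
452.2 x + 61.8 y = 68704.04
Solving the 2×2 system: x ≈ 141.1, y ≈ 79.3 km.
Check against Receiver 1 (with the unrounded x, y): √((x + 67.6)²+(y − 42.7)²) = 211.88 ≈ 211.88 km. ✓

x ≈ 141.1 km, y ≈ 79.3 km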